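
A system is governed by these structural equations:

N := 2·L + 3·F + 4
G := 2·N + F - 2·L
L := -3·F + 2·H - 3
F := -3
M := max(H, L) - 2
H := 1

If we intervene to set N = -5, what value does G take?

Intervening sets N = -5 and removes its equation (N := 2·L + 3·F + 4).
L = -3·F + 2·H - 3  [with F=-3, H=1]  = 8
G = 2·N + F - 2·L  [with N=-5, F=-3, L=8]  = -29

-29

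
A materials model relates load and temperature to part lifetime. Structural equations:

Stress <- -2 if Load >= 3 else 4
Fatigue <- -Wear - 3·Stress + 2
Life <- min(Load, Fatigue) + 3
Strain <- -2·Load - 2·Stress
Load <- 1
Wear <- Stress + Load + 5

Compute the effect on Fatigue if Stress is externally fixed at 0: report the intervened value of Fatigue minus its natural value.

16

do(Stress=0) replaces the equation Stress <- -2 if Load >= 3 else 4 with the constant Stress = 0.
Wear = Stress + Load + 5  [with Stress=0, Load=1]  = 6
Fatigue = -Wear - 3·Stress + 2  [with Wear=6, Stress=0]  = -4
Without intervention: Stress = -2 if Load >= 3 else 4  [with Load=1]  = 4; Wear = Stress + Load + 5  [with Stress=4, Load=1]  = 10; Fatigue = -Wear - 3·Stress + 2  [with Wear=10, Stress=4]  = -20.
Change = -4 − (-20) = 16.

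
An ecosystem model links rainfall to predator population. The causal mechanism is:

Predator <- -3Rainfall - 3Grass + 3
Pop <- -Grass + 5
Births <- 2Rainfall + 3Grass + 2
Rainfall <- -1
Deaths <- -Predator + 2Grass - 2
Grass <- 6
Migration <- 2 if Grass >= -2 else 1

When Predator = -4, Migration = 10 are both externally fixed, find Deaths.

The joint intervention fixes Predator = -4, Migration = 10, removing each variable's own equation.
Deaths = -Predator + 2Grass - 2  [with Predator=-4, Grass=6]  = 14

14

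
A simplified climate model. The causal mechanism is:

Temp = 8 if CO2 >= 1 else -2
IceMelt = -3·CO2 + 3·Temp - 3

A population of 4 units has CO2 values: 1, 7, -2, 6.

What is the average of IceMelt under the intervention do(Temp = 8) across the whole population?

12

Every unit gets Temp=8 under the intervention. IceMelt values become 18, 0, 27, 3; E[IceMelt|do(Temp=8)] = 12.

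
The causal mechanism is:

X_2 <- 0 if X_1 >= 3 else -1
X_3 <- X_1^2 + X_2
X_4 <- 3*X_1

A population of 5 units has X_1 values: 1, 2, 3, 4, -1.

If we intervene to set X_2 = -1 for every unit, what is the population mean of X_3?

5.2

Under do(X_2=-1), X_2's equation is replaced by X_2=-1 for every unit. Per-unit X_3: 0, 3, 8, 15, 0. Mean = 5.2.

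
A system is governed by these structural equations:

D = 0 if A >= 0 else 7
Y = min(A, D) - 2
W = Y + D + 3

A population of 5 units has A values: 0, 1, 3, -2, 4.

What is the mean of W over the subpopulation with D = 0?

Conditioning on D=0 selects the 4 unit(s) with A ∈ {0, 1, 3, 4}. Their W values: 1, 1, 1, 1. Mean = 1.

1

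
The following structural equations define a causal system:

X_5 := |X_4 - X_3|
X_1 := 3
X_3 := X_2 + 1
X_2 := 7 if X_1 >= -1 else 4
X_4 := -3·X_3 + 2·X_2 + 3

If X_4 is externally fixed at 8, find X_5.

0

Intervening sets X_4 = 8 and removes its equation (X_4 := -3·X_3 + 2·X_2 + 3).
X_2 = 7 if X_1 >= -1 else 4  [with X_1=3]  = 7
X_3 = X_2 + 1  [with X_2=7]  = 8
X_5 = |X_4 - X_3|  [with X_4=8, X_3=8]  = 0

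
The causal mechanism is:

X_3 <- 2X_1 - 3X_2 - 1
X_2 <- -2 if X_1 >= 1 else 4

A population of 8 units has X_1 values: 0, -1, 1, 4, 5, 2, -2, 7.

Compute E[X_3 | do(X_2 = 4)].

-9

The intervention sets X_2=4 in all 8 units regardless of X_1. Recomputing X_3 per unit gives -13, -15, -11, -5, -3, -9, -17, 1; average -9.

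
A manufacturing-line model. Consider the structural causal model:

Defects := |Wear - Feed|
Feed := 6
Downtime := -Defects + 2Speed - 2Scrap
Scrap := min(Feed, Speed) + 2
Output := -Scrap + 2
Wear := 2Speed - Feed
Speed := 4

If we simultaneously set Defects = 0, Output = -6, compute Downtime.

Setting Defects = 0, Output = -6 by intervention discards those variables' equations.
Scrap = min(Feed, Speed) + 2  [with Feed=6, Speed=4]  = 6
Downtime = -Defects + 2Speed - 2Scrap  [with Defects=0, Speed=4, Scrap=6]  = -4

-4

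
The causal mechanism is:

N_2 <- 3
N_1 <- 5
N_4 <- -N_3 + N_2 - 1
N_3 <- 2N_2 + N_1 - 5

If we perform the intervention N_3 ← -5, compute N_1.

5

Under do(N_3=-5), the mechanism N_3 <- 2N_2 + N_1 - 5 is discarded; N_3 is fixed at -5.
N_1 is not downstream of the intervention, so its value is determined by the original equations.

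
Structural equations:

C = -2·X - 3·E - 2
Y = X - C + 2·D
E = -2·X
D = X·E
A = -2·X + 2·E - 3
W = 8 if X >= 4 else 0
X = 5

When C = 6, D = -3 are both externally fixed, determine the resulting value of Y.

The joint intervention fixes C = 6, D = -3, removing each variable's own equation.
Y = X - C + 2·D  [with X=5, C=6, D=-3]  = -7

-7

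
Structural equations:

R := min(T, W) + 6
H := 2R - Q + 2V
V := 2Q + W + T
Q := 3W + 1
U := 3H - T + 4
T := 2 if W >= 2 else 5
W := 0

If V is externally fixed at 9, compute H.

29

Under do(V=9), the mechanism V := 2Q + W + T is discarded; V is fixed at 9.
Q = 3W + 1  [with W=0]  = 1
T = 2 if W >= 2 else 5  [with W=0]  = 5
R = min(T, W) + 6  [with T=5, W=0]  = 6
H = 2R - Q + 2V  [with R=6, Q=1, V=9]  = 29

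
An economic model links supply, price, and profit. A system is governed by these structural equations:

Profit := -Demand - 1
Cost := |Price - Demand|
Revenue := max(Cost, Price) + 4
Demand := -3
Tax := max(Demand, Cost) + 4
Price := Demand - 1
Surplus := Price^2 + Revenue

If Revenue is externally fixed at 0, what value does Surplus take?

16

The intervention breaks the incoming arrows to Revenue: Revenue := max(Cost, Price) + 4 no longer applies, and Revenue = 0.
Price = Demand - 1  [with Demand=-3]  = -4
Surplus = Price^2 + Revenue  [with Price=-4, Revenue=0]  = 16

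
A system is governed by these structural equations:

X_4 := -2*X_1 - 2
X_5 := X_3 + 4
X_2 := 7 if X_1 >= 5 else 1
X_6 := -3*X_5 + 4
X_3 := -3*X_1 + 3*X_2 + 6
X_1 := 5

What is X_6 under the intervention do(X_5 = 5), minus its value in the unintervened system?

The intervention breaks the incoming arrows to X_5: X_5 := X_3 + 4 no longer applies, and X_5 = 5.
X_6 = -3*X_5 + 4  [with X_5=5]  = -11
Without intervention: X_2 = 7 if X_1 >= 5 else 1  [with X_1=5]  = 7; X_3 = -3*X_1 + 3*X_2 + 6  [with X_1=5, X_2=7]  = 12; X_5 = X_3 + 4  [with X_3=12]  = 16; X_6 = -3*X_5 + 4  [with X_5=16]  = -44.
Change = -11 − (-44) = 33.

33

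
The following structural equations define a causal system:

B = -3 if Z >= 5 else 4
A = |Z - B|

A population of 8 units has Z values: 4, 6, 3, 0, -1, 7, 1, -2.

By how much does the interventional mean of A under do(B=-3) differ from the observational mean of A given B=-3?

Every unit gets B=-3 under the intervention. A values become 7, 9, 6, 3, 2, 10, 4, 1; E[A|do(B=-3)] = 5.25.
E[A|B=-3] averages over only the 2 units with B=-3 (Z = 6, 7): A = 9, 10, mean 9.5.
Difference = 5.25 − 9.5 = -4.25.

-4.25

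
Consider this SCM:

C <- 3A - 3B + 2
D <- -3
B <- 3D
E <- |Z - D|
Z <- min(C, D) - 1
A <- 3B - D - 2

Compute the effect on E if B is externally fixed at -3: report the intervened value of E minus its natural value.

-36

Under do(B=-3), the mechanism B <- 3D is discarded; B is fixed at -3.
A = 3B - D - 2  [with B=-3, D=-3]  = -8
C = 3A - 3B + 2  [with A=-8, B=-3]  = -13
Z = min(C, D) - 1  [with C=-13, D=-3]  = -14
E = |Z - D|  [with Z=-14, D=-3]  = 11
Without intervention: B = 3D  [with D=-3]  = -9; A = 3B - D - 2  [with B=-9, D=-3]  = -26; C = 3A - 3B + 2  [with A=-26, B=-9]  = -49; Z = min(C, D) - 1  [with C=-49, D=-3]  = -50; E = |Z - D|  [with Z=-50, D=-3]  = 47.
Change = 11 − 47 = -36.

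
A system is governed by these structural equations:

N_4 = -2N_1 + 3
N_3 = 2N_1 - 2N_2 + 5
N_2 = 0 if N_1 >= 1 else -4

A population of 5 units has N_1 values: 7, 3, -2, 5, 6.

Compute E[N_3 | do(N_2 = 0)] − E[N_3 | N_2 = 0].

-2.9

The intervention sets N_2=0 in all 5 units regardless of N_1. Recomputing N_3 per unit gives 19, 11, 1, 15, 17; average 12.6.
Conditioning on N_2=0 selects the 4 unit(s) with N_1 ∈ {7, 3, 5, 6}. Their N_3 values: 19, 11, 15, 17. Mean = 15.5.
Difference = 12.6 − 15.5 = -2.9.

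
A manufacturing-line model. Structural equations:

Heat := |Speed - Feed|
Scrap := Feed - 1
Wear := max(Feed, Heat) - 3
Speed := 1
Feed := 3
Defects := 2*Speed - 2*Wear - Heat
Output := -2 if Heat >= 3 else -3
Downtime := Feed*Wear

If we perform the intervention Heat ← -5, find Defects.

do(Heat=-5) replaces the equation Heat := |Speed - Feed| with the constant Heat = -5.
Wear = max(Feed, Heat) - 3  [with Feed=3, Heat=-5]  = 0
Defects = 2*Speed - 2*Wear - Heat  [with Speed=1, Wear=0, Heat=-5]  = 7

7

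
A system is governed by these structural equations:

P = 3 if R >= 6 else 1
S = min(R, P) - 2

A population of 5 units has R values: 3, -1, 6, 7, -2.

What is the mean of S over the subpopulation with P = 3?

1

E[S|P=3] averages over only the 2 units with P=3 (R = 6, 7): S = 1, 1, mean 1.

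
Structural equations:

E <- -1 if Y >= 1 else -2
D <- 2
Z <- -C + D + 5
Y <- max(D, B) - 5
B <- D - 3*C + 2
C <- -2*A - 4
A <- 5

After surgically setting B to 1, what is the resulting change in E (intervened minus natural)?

-1

Under do(B=1), the mechanism B <- D - 3*C + 2 is discarded; B is fixed at 1.
Y = max(D, B) - 5  [with D=2, B=1]  = -3
E = -1 if Y >= 1 else -2  [with Y=-3]  = -2
Without intervention: C = -2*A - 4  [with A=5]  = -14; B = D - 3*C + 2  [with D=2, C=-14]  = 46; Y = max(D, B) - 5  [with D=2, B=46]  = 41; E = -1 if Y >= 1 else -2  [with Y=41]  = -1.
Change = -2 − (-1) = -1.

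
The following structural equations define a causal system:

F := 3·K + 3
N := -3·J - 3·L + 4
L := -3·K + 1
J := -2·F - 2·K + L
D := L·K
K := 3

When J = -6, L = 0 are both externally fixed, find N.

22

The joint intervention fixes J = -6, L = 0, removing each variable's own equation.
N = -3·J - 3·L + 4  [with J=-6, L=0]  = 22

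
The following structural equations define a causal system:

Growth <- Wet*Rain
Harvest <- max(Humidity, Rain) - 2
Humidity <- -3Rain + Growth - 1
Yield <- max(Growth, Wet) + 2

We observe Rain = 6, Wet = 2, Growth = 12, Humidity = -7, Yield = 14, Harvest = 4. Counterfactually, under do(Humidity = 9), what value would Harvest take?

7

Under do(Humidity=9), the mechanism Humidity <- -3Rain + Growth - 1 is discarded; Humidity is fixed at 9.
Harvest = max(Humidity, Rain) - 2  [with Humidity=9, Rain=6]  = 7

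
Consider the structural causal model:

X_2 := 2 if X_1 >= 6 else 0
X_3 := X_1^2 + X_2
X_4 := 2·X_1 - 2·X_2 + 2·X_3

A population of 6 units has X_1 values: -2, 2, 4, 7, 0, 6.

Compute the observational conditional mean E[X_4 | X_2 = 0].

Conditioning on X_2=0 selects the 4 unit(s) with X_1 ∈ {-2, 2, 4, 0}. Their X_4 values: 4, 12, 40, 0. Mean = 14.

14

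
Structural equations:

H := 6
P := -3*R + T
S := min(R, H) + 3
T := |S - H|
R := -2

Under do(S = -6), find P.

do(S=-6) replaces the equation S := min(R, H) + 3 with the constant S = -6.
T = |S - H|  [with S=-6, H=6]  = 12
P = -3*R + T  [with R=-2, T=12]  = 18

18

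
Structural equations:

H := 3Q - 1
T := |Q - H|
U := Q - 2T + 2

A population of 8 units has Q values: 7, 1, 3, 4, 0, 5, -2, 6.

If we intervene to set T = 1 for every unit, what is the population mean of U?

3

do(T=1) breaks T's dependence on Q. With T=1 fixed, U across the units is 7, 1, 3, 4, 0, 5, -2, 6, mean 3.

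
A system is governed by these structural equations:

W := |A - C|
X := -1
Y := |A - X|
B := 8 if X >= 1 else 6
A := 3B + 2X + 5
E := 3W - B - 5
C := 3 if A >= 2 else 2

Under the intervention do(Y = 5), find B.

The intervention breaks the incoming arrows to Y: Y := |A - X| no longer applies, and Y = 5.
Since B is not a descendant of the intervened variable, it is unaffected.
B = 8 if X >= 1 else 6  [with X=-1]  = 6

6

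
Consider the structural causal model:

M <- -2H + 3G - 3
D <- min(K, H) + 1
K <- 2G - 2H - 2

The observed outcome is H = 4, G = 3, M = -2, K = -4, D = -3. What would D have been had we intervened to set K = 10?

5

Intervening sets K = 10 and removes its equation (K <- 2G - 2H - 2).
D = min(K, H) + 1  [with K=10, H=4]  = 5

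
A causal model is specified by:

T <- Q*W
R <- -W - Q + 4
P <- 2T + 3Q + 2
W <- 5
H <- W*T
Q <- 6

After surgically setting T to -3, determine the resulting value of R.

Under do(T=-3), the mechanism T <- Q*W is discarded; T is fixed at -3.
Since R is not a descendant of the intervened variable, it is unaffected.
R = -W - Q + 4  [with W=5, Q=6]  = -7

-7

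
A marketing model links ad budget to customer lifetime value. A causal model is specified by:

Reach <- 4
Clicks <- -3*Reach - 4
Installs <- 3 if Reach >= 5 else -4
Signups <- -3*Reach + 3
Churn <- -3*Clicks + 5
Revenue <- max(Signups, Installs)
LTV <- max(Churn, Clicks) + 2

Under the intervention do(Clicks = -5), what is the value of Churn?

20

do(Clicks=-5) replaces the equation Clicks <- -3*Reach - 4 with the constant Clicks = -5.
Churn = -3*Clicks + 5  [with Clicks=-5]  = 20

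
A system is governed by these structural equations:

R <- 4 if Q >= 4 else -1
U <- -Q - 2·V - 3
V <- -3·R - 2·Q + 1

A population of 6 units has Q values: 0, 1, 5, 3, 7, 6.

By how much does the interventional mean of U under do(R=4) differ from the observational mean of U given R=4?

-7

Every unit gets R=4 under the intervention. U values become 19, 22, 34, 28, 40, 37; E[U|do(R=4)] = 30.
E[U|R=4] averages over only the 3 units with R=4 (Q = 5, 7, 6): U = 34, 40, 37, mean 37.
Difference = 30 − 37 = -7.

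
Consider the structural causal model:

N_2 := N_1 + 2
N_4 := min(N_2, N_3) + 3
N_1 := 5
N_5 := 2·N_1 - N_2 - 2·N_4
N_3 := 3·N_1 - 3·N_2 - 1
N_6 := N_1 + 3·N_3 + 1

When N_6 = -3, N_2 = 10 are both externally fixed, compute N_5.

The joint intervention fixes N_6 = -3, N_2 = 10, removing each variable's own equation.
N_3 = 3·N_1 - 3·N_2 - 1  [with N_1=5, N_2=10]  = -16
N_4 = min(N_2, N_3) + 3  [with N_2=10, N_3=-16]  = -13
N_5 = 2·N_1 - N_2 - 2·N_4  [with N_1=5, N_2=10, N_4=-13]  = 26

26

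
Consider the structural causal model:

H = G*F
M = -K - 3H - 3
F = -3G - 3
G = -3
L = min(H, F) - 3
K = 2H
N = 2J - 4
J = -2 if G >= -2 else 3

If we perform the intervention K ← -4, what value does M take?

do(K=-4) replaces the equation K = 2H with the constant K = -4.
F = -3G - 3  [with G=-3]  = 6
H = G*F  [with G=-3, F=6]  = -18
M = -K - 3H - 3  [with K=-4, H=-18]  = 55

55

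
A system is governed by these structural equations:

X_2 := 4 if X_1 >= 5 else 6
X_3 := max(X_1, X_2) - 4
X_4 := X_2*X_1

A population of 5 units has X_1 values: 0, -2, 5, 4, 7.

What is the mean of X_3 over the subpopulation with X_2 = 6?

2

Conditioning on X_2=6 selects the 3 unit(s) with X_1 ∈ {0, -2, 4}. Their X_3 values: 2, 2, 2. Mean = 2.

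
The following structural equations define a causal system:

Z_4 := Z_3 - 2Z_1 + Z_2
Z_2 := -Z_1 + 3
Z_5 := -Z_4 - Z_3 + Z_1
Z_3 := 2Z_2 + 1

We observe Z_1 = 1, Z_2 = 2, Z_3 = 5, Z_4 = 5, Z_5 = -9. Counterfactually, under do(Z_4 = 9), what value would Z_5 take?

-13

Intervening sets Z_4 = 9 and removes its equation (Z_4 := Z_3 - 2Z_1 + Z_2).
Z_2 = -Z_1 + 3  [with Z_1=1]  = 2
Z_3 = 2Z_2 + 1  [with Z_2=2]  = 5
Z_5 = -Z_4 - Z_3 + Z_1  [with Z_4=9, Z_3=5, Z_1=1]  = -13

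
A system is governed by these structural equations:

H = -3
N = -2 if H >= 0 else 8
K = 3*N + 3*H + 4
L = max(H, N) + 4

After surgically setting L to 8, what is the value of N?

The intervention breaks the incoming arrows to L: L = max(H, N) + 4 no longer applies, and L = 8.
Since N is not a descendant of the intervened variable, it is unaffected.
N = -2 if H >= 0 else 8  [with H=-3]  = 8

8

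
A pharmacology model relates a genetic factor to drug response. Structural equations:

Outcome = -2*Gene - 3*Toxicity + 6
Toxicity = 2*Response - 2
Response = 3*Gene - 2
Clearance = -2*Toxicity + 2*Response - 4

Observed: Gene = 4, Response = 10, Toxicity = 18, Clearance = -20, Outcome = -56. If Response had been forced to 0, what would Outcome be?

4

do(Response=0) replaces the equation Response = 3*Gene - 2 with the constant Response = 0.
Toxicity = 2*Response - 2  [with Response=0]  = -2
Outcome = -2*Gene - 3*Toxicity + 6  [with Gene=4, Toxicity=-2]  = 4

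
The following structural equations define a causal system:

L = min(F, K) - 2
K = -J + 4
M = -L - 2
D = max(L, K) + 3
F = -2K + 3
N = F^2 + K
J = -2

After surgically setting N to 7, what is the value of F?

Intervening sets N = 7 and removes its equation (N = F^2 + K).
F is not downstream of the intervention, so its value is determined by the original equations.
K = -J + 4  [with J=-2]  = 6
F = -2K + 3  [with K=6]  = -9

-9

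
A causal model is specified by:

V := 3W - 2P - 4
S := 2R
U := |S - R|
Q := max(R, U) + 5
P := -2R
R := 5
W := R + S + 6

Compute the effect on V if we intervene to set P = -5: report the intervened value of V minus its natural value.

-10

The intervention breaks the incoming arrows to P: P := -2R no longer applies, and P = -5.
S = 2R  [with R=5]  = 10
W = R + S + 6  [with R=5, S=10]  = 21
V = 3W - 2P - 4  [with W=21, P=-5]  = 69
Without intervention: S = 2R  [with R=5]  = 10; P = -2R  [with R=5]  = -10; W = R + S + 6  [with R=5, S=10]  = 21; V = 3W - 2P - 4  [with W=21, P=-10]  = 79.
Change = 69 − 79 = -10.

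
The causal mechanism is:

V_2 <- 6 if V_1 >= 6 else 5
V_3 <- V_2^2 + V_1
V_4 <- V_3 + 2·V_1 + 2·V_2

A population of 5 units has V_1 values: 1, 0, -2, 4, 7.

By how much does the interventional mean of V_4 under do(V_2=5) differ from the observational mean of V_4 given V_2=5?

Every unit gets V_2=5 under the intervention. V_4 values become 38, 35, 29, 47, 56; E[V_4|do(V_2=5)] = 41.
Conditioning on V_2=5 selects the 4 unit(s) with V_1 ∈ {1, 0, -2, 4}. Their V_4 values: 38, 35, 29, 47. Mean = 37.25.
Difference = 41 − 37.25 = 3.75.

3.75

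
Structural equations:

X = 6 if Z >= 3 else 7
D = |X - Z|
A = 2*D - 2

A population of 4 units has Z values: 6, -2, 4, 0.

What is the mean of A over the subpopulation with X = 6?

0

Conditioning on X=6 selects the 2 unit(s) with Z ∈ {6, 4}. Their A values: -2, 2. Mean = 0.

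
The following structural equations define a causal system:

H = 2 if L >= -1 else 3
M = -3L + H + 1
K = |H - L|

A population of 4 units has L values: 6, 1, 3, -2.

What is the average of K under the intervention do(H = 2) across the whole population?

Every unit gets H=2 under the intervention. K values become 4, 1, 1, 4; E[K|do(H=2)] = 2.5.

2.5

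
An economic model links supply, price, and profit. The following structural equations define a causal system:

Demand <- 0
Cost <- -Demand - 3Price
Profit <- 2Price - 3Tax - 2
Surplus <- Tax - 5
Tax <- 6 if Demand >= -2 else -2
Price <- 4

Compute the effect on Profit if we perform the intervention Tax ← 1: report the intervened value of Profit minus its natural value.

15

Intervening sets Tax = 1 and removes its equation (Tax <- 6 if Demand >= -2 else -2).
Profit = 2Price - 3Tax - 2  [with Price=4, Tax=1]  = 3
Without intervention: Tax = 6 if Demand >= -2 else -2  [with Demand=0]  = 6; Profit = 2Price - 3Tax - 2  [with Price=4, Tax=6]  = -12.
Change = 3 − (-12) = 15.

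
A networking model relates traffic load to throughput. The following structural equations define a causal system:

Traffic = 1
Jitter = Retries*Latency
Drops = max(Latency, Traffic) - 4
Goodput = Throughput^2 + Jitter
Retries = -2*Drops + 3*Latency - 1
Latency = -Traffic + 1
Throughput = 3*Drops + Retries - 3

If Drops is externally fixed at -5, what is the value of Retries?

9

The intervention breaks the incoming arrows to Drops: Drops = max(Latency, Traffic) - 4 no longer applies, and Drops = -5.
Latency = -Traffic + 1  [with Traffic=1]  = 0
Retries = -2*Drops + 3*Latency - 1  [with Drops=-5, Latency=0]  = 9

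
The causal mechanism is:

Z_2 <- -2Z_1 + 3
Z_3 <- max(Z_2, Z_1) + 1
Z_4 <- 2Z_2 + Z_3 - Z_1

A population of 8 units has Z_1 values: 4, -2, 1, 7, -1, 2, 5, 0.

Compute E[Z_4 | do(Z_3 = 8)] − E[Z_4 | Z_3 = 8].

2.5

Under do(Z_3=8), Z_3's equation is replaced by Z_3=8 for every unit. Per-unit Z_4: -6, 24, 9, -21, 19, 4, -11, 14. Mean = 4.
Observing Z_3=8 restricts to units where Z_3's equation naturally yields 8: Z_1 ∈ {-2, 7}. In that subpopulation Z_4 = 24, -21, mean 1.5.
Difference = 4 − 1.5 = 2.5.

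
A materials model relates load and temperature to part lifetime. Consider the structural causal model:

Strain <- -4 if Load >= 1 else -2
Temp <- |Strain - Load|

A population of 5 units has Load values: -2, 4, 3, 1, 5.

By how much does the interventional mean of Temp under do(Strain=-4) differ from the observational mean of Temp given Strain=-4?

-1.05

The intervention sets Strain=-4 in all 5 units regardless of Load. Recomputing Temp per unit gives 2, 8, 7, 5, 9; average 6.2.
E[Temp|Strain=-4] averages over only the 4 units with Strain=-4 (Load = 4, 3, 1, 5): Temp = 8, 7, 5, 9, mean 7.25.
Difference = 6.2 − 7.25 = -1.05.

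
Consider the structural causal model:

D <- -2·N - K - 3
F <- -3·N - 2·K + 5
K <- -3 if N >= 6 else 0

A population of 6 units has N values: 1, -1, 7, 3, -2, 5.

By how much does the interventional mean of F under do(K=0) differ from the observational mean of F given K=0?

-2.9

Under do(K=0), K's equation is replaced by K=0 for every unit. Per-unit F: 2, 8, -16, -4, 11, -10. Mean = -1.5.
Observing K=0 restricts to units where K's equation naturally yields 0: N ∈ {1, -1, 3, -2, 5}. In that subpopulation F = 2, 8, -4, 11, -10, mean 1.4.
Difference = -1.5 − 1.4 = -2.9.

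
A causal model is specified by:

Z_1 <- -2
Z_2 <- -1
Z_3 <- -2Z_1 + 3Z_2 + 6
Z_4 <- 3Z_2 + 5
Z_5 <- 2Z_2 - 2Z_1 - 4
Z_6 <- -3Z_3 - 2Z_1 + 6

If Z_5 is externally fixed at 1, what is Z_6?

The intervention breaks the incoming arrows to Z_5: Z_5 <- 2Z_2 - 2Z_1 - 4 no longer applies, and Z_5 = 1.
Since Z_6 is not a descendant of the intervened variable, it is unaffected.
Z_3 = -2Z_1 + 3Z_2 + 6  [with Z_1=-2, Z_2=-1]  = 7
Z_6 = -3Z_3 - 2Z_1 + 6  [with Z_3=7, Z_1=-2]  = -11

-11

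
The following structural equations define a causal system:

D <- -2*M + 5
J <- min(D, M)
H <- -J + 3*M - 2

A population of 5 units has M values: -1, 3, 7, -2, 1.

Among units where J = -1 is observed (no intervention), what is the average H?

2

Observing J=-1 restricts to units where J's equation naturally yields -1: M ∈ {-1, 3}. In that subpopulation H = -4, 8, mean 2.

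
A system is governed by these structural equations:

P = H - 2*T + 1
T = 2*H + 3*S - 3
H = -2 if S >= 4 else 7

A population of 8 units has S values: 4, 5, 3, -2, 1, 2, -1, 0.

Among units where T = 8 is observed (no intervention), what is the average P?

-12.5

E[P|T=8] averages over only the 2 units with T=8 (S = 5, -1): P = -17, -8, mean -12.5.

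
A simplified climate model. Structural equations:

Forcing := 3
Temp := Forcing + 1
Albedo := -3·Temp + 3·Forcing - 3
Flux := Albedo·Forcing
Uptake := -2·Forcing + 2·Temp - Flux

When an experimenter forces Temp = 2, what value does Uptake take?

do(Temp=2) replaces the equation Temp := Forcing + 1 with the constant Temp = 2.
Albedo = -3·Temp + 3·Forcing - 3  [with Temp=2, Forcing=3]  = 0
Flux = Albedo·Forcing  [with Albedo=0, Forcing=3]  = 0
Uptake = -2·Forcing + 2·Temp - Flux  [with Forcing=3, Temp=2, Flux=0]  = -2

-2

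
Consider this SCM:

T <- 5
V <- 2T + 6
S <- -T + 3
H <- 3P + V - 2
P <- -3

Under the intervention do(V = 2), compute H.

Intervening sets V = 2 and removes its equation (V <- 2T + 6).
H = 3P + V - 2  [with P=-3, V=2]  = -9

-9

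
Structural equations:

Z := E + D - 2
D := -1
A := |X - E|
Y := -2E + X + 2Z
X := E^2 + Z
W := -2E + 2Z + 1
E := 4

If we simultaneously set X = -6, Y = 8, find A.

Setting X = -6, Y = 8 by intervention discards those variables' equations.
A = |X - E|  [with X=-6, E=4]  = 10

10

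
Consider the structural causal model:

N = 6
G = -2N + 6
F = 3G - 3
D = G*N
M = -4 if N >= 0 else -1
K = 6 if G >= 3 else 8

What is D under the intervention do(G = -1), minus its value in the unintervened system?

30

The intervention breaks the incoming arrows to G: G = -2N + 6 no longer applies, and G = -1.
D = G*N  [with G=-1, N=6]  = -6
Without intervention: G = -2N + 6  [with N=6]  = -6; D = G*N  [with G=-6, N=6]  = -36.
Change = -6 − (-36) = 30.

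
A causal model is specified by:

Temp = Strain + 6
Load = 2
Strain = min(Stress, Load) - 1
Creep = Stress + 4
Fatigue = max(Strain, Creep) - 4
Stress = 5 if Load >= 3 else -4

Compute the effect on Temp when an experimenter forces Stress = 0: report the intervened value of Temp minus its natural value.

4

Under do(Stress=0), the mechanism Stress = 5 if Load >= 3 else -4 is discarded; Stress is fixed at 0.
Strain = min(Stress, Load) - 1  [with Stress=0, Load=2]  = -1
Temp = Strain + 6  [with Strain=-1]  = 5
Without intervention: Stress = 5 if Load >= 3 else -4  [with Load=2]  = -4; Strain = min(Stress, Load) - 1  [with Stress=-4, Load=2]  = -5; Temp = Strain + 6  [with Strain=-5]  = 1.
Change = 5 − 1 = 4.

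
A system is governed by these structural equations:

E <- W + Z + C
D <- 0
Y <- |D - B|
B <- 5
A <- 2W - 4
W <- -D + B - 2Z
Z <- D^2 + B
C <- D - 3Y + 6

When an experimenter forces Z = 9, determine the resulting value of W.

-13

Under do(Z=9), the mechanism Z <- D^2 + B is discarded; Z is fixed at 9.
W = -D + B - 2Z  [with D=0, B=5, Z=9]  = -13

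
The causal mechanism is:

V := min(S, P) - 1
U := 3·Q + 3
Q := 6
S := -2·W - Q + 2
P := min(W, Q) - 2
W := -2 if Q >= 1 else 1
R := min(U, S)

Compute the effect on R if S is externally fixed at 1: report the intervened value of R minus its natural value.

1

The intervention breaks the incoming arrows to S: S := -2·W - Q + 2 no longer applies, and S = 1.
U = 3·Q + 3  [with Q=6]  = 21
R = min(U, S)  [with U=21, S=1]  = 1
Without intervention: W = -2 if Q >= 1 else 1  [with Q=6]  = -2; S = -2·W - Q + 2  [with W=-2, Q=6]  = 0; U = 3·Q + 3  [with Q=6]  = 21; R = min(U, S)  [with U=21, S=0]  = 0.
Change = 1 − 0 = 1.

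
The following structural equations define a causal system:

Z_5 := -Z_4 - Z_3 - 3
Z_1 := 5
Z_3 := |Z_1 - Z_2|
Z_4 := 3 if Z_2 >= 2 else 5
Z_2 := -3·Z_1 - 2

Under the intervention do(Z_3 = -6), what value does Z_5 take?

-2

do(Z_3=-6) replaces the equation Z_3 := |Z_1 - Z_2| with the constant Z_3 = -6.
Z_2 = -3·Z_1 - 2  [with Z_1=5]  = -17
Z_4 = 3 if Z_2 >= 2 else 5  [with Z_2=-17]  = 5
Z_5 = -Z_4 - Z_3 - 3  [with Z_4=5, Z_3=-6]  = -2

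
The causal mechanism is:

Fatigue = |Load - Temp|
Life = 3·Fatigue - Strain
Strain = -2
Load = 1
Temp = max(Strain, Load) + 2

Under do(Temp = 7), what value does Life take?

20

do(Temp=7) replaces the equation Temp = max(Strain, Load) + 2 with the constant Temp = 7.
Fatigue = |Load - Temp|  [with Load=1, Temp=7]  = 6
Life = 3·Fatigue - Strain  [with Fatigue=6, Strain=-2]  = 20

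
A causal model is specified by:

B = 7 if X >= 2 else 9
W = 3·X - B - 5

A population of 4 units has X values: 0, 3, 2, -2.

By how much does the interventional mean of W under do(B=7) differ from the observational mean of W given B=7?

-5.25

The intervention sets B=7 in all 4 units regardless of X. Recomputing W per unit gives -12, -3, -6, -18; average -9.75.
Observing B=7 restricts to units where B's equation naturally yields 7: X ∈ {3, 2}. In that subpopulation W = -3, -6, mean -4.5.
Difference = -9.75 − (-4.5) = -5.25.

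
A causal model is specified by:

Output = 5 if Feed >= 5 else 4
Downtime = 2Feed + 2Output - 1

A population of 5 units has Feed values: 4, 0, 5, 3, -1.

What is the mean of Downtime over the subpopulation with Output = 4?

10

Observing Output=4 restricts to units where Output's equation naturally yields 4: Feed ∈ {4, 0, 3, -1}. In that subpopulation Downtime = 15, 7, 13, 5, mean 10.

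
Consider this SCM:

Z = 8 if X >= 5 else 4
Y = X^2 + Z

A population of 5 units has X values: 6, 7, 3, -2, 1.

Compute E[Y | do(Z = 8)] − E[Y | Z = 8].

-22.7

The intervention sets Z=8 in all 5 units regardless of X. Recomputing Y per unit gives 44, 57, 17, 12, 9; average 27.8.
E[Y|Z=8] averages over only the 2 units with Z=8 (X = 6, 7): Y = 44, 57, mean 50.5.
Difference = 27.8 − 50.5 = -22.7.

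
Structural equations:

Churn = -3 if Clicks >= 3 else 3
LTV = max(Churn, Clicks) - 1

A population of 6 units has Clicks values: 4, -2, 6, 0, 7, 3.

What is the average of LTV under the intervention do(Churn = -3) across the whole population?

2

The intervention sets Churn=-3 in all 6 units regardless of Clicks. Recomputing LTV per unit gives 3, -3, 5, -1, 6, 2; average 2.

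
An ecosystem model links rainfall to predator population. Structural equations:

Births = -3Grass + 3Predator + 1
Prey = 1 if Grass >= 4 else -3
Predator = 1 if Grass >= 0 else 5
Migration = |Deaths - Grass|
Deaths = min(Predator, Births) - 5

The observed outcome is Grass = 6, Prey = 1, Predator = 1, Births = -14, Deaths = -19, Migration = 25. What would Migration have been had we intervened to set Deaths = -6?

The intervention breaks the incoming arrows to Deaths: Deaths = min(Predator, Births) - 5 no longer applies, and Deaths = -6.
Migration = |Deaths - Grass|  [with Deaths=-6, Grass=6]  = 12

12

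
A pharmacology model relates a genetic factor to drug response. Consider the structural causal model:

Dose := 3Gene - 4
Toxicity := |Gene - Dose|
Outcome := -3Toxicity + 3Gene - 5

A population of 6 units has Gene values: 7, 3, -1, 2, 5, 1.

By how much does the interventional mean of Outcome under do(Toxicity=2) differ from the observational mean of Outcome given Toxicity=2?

2.5

do(Toxicity=2) breaks Toxicity's dependence on Gene. With Toxicity=2 fixed, Outcome across the units is 10, -2, -14, -5, 4, -8, mean -2.5.
Conditioning on Toxicity=2 selects the 2 unit(s) with Gene ∈ {3, 1}. Their Outcome values: -2, -8. Mean = -5.
Difference = -2.5 − (-5) = 2.5.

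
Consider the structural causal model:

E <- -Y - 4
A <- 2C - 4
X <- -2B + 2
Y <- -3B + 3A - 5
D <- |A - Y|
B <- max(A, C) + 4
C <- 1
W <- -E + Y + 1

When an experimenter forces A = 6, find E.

13

Under do(A=6), the mechanism A <- 2C - 4 is discarded; A is fixed at 6.
B = max(A, C) + 4  [with A=6, C=1]  = 10
Y = -3B + 3A - 5  [with B=10, A=6]  = -17
E = -Y - 4  [with Y=-17]  = 13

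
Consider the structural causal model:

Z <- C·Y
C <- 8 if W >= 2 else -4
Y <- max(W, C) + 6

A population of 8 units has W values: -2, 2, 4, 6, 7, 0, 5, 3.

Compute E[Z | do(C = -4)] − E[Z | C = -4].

The intervention sets C=-4 in all 8 units regardless of W. Recomputing Z per unit gives -16, -32, -40, -48, -52, -24, -44, -36; average -36.5.
Observing C=-4 restricts to units where C's equation naturally yields -4: W ∈ {-2, 0}. In that subpopulation Z = -16, -24, mean -20.
Difference = -36.5 − (-20) = -16.5.

-16.5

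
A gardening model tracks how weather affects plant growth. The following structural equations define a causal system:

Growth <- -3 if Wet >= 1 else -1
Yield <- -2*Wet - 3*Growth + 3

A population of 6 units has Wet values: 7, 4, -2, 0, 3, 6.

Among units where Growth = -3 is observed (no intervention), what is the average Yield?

2

Conditioning on Growth=-3 selects the 4 unit(s) with Wet ∈ {7, 4, 3, 6}. Their Yield values: -2, 4, 6, 0. Mean = 2.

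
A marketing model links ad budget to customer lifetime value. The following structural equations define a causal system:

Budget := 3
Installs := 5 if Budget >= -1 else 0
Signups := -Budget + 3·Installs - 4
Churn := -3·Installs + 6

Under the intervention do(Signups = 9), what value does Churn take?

The intervention breaks the incoming arrows to Signups: Signups := -Budget + 3·Installs - 4 no longer applies, and Signups = 9.
Churn is not downstream of the intervention, so its value is determined by the original equations.
Installs = 5 if Budget >= -1 else 0  [with Budget=3]  = 5
Churn = -3·Installs + 6  [with Installs=5]  = -9

-9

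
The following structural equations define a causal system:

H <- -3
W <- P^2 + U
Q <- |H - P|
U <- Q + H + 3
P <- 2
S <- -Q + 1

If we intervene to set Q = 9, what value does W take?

do(Q=9) replaces the equation Q <- |H - P| with the constant Q = 9.
U = Q + H + 3  [with Q=9, H=-3]  = 9
W = P^2 + U  [with P=2, U=9]  = 13

13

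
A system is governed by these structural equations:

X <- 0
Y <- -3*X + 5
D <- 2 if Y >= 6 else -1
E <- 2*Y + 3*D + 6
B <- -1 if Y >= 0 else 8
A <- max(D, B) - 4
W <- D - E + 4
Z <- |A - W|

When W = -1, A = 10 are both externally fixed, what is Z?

Under do(W = -1, A = 10), each intervened variable's structural equation is replaced by its fixed value.
Z = |A - W|  [with A=10, W=-1]  = 11

11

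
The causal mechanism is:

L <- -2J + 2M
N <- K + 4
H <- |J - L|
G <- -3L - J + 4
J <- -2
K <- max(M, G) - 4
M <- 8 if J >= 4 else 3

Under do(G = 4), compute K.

0

Intervening sets G = 4 and removes its equation (G <- -3L - J + 4).
M = 8 if J >= 4 else 3  [with J=-2]  = 3
K = max(M, G) - 4  [with M=3, G=4]  = 0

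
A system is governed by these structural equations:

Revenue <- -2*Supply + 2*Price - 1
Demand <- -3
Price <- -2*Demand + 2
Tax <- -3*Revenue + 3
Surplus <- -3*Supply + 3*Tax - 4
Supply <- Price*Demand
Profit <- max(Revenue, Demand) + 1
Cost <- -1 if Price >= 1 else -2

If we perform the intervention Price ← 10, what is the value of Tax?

Under do(Price=10), the mechanism Price <- -2*Demand + 2 is discarded; Price is fixed at 10.
Supply = Price*Demand  [with Price=10, Demand=-3]  = -30
Revenue = -2*Supply + 2*Price - 1  [with Supply=-30, Price=10]  = 79
Tax = -3*Revenue + 3  [with Revenue=79]  = -234

-234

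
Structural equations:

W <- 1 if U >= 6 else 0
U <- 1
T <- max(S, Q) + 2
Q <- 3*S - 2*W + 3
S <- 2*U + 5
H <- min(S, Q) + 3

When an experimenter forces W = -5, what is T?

The intervention breaks the incoming arrows to W: W <- 1 if U >= 6 else 0 no longer applies, and W = -5.
S = 2*U + 5  [with U=1]  = 7
Q = 3*S - 2*W + 3  [with S=7, W=-5]  = 34
T = max(S, Q) + 2  [with S=7, Q=34]  = 36

36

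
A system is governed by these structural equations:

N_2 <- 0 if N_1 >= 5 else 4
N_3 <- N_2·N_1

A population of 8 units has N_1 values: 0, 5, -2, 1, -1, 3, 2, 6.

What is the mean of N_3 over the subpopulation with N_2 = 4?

Conditioning on N_2=4 selects the 6 unit(s) with N_1 ∈ {0, -2, 1, -1, 3, 2}. Their N_3 values: 0, -8, 4, -4, 12, 8. Mean = 2.

2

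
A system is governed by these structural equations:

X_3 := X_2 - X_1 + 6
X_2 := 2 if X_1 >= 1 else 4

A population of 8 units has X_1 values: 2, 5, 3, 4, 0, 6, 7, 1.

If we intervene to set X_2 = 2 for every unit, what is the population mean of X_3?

4.5

Under do(X_2=2), X_2's equation is replaced by X_2=2 for every unit. Per-unit X_3: 6, 3, 5, 4, 8, 2, 1, 7. Mean = 4.5.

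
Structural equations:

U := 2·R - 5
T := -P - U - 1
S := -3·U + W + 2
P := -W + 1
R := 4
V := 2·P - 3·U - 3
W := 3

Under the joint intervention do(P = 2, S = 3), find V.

-8

Setting P = 2, S = 3 by intervention discards those variables' equations.
U = 2·R - 5  [with R=4]  = 3
V = 2·P - 3·U - 3  [with P=2, U=3]  = -8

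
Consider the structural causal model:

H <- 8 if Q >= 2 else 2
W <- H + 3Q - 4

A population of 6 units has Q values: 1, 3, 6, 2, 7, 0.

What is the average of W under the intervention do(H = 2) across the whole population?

do(H=2) breaks H's dependence on Q. With H=2 fixed, W across the units is 1, 7, 16, 4, 19, -2, mean 7.5.

7.5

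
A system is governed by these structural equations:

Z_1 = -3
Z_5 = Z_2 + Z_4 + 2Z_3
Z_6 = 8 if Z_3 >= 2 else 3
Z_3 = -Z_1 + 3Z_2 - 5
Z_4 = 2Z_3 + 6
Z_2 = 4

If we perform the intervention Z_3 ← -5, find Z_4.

-4

The intervention breaks the incoming arrows to Z_3: Z_3 = -Z_1 + 3Z_2 - 5 no longer applies, and Z_3 = -5.
Z_4 = 2Z_3 + 6  [with Z_3=-5]  = -4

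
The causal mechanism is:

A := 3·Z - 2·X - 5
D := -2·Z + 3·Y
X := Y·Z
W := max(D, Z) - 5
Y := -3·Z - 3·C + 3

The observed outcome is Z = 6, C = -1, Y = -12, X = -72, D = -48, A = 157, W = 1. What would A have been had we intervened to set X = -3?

19

Under do(X=-3), the mechanism X := Y·Z is discarded; X is fixed at -3.
A = 3·Z - 2·X - 5  [with Z=6, X=-3]  = 19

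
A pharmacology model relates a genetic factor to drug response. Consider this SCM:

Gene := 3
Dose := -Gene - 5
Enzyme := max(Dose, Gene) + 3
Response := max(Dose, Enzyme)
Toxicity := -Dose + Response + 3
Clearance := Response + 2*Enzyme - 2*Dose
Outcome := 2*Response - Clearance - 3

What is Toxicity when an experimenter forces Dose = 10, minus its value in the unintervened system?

do(Dose=10) replaces the equation Dose := -Gene - 5 with the constant Dose = 10.
Enzyme = max(Dose, Gene) + 3  [with Dose=10, Gene=3]  = 13
Response = max(Dose, Enzyme)  [with Dose=10, Enzyme=13]  = 13
Toxicity = -Dose + Response + 3  [with Dose=10, Response=13]  = 6
Without intervention: Dose = -Gene - 5  [with Gene=3]  = -8; Enzyme = max(Dose, Gene) + 3  [with Dose=-8, Gene=3]  = 6; Response = max(Dose, Enzyme)  [with Dose=-8, Enzyme=6]  = 6; Toxicity = -Dose + Response + 3  [with Dose=-8, Response=6]  = 17.
Change = 6 − 17 = -11.

-11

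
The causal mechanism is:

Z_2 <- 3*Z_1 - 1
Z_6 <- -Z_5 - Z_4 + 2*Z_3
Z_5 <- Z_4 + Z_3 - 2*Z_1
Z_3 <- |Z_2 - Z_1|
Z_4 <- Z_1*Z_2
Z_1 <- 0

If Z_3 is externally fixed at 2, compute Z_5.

2

do(Z_3=2) replaces the equation Z_3 <- |Z_2 - Z_1| with the constant Z_3 = 2.
Z_2 = 3*Z_1 - 1  [with Z_1=0]  = -1
Z_4 = Z_1*Z_2  [with Z_1=0, Z_2=-1]  = 0
Z_5 = Z_4 + Z_3 - 2*Z_1  [with Z_4=0, Z_3=2, Z_1=0]  = 2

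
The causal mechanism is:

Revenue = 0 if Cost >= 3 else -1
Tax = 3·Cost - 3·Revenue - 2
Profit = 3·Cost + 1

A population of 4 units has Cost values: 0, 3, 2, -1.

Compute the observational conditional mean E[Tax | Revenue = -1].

Observing Revenue=-1 restricts to units where Revenue's equation naturally yields -1: Cost ∈ {0, 2, -1}. In that subpopulation Tax = 1, 7, -2, mean 2.

2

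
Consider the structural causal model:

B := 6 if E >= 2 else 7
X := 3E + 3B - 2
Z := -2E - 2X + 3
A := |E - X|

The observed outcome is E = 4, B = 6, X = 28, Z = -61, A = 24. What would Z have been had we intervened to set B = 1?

-31

Under do(B=1), the mechanism B := 6 if E >= 2 else 7 is discarded; B is fixed at 1.
X = 3E + 3B - 2  [with E=4, B=1]  = 13
Z = -2E - 2X + 3  [with E=4, X=13]  = -31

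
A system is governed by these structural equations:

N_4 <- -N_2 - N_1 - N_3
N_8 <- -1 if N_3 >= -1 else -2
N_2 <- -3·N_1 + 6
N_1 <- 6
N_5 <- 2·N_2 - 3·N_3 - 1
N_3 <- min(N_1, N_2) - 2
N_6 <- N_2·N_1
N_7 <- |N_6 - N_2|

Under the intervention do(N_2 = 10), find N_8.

-1

do(N_2=10) replaces the equation N_2 <- -3·N_1 + 6 with the constant N_2 = 10.
N_3 = min(N_1, N_2) - 2  [with N_1=6, N_2=10]  = 4
N_8 = -1 if N_3 >= -1 else -2  [with N_3=4]  = -1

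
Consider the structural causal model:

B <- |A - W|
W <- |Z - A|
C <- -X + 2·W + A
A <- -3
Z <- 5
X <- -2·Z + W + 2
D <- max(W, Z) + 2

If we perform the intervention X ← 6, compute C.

7

Under do(X=6), the mechanism X <- -2·Z + W + 2 is discarded; X is fixed at 6.
W = |Z - A|  [with Z=5, A=-3]  = 8
C = -X + 2·W + A  [with X=6, W=8, A=-3]  = 7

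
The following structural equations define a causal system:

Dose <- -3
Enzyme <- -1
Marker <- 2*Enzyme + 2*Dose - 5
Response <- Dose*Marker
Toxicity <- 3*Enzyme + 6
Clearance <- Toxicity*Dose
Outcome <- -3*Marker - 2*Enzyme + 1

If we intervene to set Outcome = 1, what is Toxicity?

The intervention breaks the incoming arrows to Outcome: Outcome <- -3*Marker - 2*Enzyme + 1 no longer applies, and Outcome = 1.
Toxicity is not downstream of the intervention, so its value is determined by the original equations.
Toxicity = 3*Enzyme + 6  [with Enzyme=-1]  = 3

3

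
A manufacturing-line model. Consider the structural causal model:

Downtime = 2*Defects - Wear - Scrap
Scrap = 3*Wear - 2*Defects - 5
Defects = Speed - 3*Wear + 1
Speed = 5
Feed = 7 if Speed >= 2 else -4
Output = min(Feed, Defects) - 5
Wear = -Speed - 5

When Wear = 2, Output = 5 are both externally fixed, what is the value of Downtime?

-3

Under do(Wear = 2, Output = 5), each intervened variable's structural equation is replaced by its fixed value.
Defects = Speed - 3*Wear + 1  [with Speed=5, Wear=2]  = 0
Scrap = 3*Wear - 2*Defects - 5  [with Wear=2, Defects=0]  = 1
Downtime = 2*Defects - Wear - Scrap  [with Defects=0, Wear=2, Scrap=1]  = -3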